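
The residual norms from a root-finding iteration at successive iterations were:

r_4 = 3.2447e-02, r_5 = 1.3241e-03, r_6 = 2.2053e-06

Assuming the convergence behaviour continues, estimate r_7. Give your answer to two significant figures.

First estimate the order: p ≈ ln(r_6/r_5) / ln(r_5/r_4) = ln(2.2053e-06/1.3241e-03)/ln(1.3241e-03/3.2447e-02) = ln(0.00166551)/ln(0.0408081) ≈ 2.0000.
Then r_7 ≈ r_6·(r_6/r_5)^p = 2.2053e-06·(0.00166551)^2.0000 = 2.2053e-06·2.77392e-06 ≈ 6.117e-12.

6.1e-12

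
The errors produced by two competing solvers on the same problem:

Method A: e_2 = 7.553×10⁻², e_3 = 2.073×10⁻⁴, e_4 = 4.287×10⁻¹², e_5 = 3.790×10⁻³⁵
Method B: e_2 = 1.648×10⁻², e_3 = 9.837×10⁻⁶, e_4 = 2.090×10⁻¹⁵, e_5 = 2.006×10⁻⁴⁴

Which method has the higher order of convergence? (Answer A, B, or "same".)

Method A: p ≈ ln(3.790×10⁻³⁵/4.287×10⁻¹²)/ln(4.287×10⁻¹²/2.073×10⁻⁴) ≈ 3.00.
Method B: p ≈ ln(2.006×10⁻⁴⁴/2.090×10⁻¹⁵)/ln(2.090×10⁻¹⁵/9.837×10⁻⁶) ≈ 3.00.
Both orders ≈ 3.0 — effectively the same.

same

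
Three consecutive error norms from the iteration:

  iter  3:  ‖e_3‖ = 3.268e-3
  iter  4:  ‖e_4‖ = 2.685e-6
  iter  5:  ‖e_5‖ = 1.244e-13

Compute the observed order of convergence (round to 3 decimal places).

2.377

p ≈ ln(‖e_5‖/‖e_4‖) / ln(‖e_4‖/‖e_3‖)
  = ln(1.244e-13/2.685e-6) / ln(2.685e-6/3.268e-3)
  = ln(4.63315e-08) / ln(0.000821603)
  = -16.887444 / -7.104253 ≈ 2.377089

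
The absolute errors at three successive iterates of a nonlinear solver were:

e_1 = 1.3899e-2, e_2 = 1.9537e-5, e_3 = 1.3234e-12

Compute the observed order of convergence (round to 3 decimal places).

2.514

p ≈ ln(e_3/e_2) / ln(e_2/e_1)
  = ln(1.3234e-12/1.9537e-5) / ln(1.9537e-5/1.3899e-2)
  = ln(6.77381e-08) / ln(0.00140564)
  = -16.507617 / -6.567263 ≈ 2.513622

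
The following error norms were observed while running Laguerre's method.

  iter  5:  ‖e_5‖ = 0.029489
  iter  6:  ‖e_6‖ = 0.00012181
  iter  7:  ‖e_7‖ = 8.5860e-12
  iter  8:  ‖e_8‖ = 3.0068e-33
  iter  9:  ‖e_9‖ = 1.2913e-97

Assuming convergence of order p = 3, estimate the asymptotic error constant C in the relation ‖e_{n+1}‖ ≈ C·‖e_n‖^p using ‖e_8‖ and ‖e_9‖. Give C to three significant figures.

C ≈ ‖e_9‖ / ‖e_8‖^3
  = 1.2913e-97 / (3.0068e-33)^3
  = 1.2913e-97 / 2.7184e-98 ≈ 4.7502

4.75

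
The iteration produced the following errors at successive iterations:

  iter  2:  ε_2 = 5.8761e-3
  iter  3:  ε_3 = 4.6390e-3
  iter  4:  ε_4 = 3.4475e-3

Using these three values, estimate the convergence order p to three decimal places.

p ≈ ln(ε_4/ε_3) / ln(ε_3/ε_2)
  = ln(3.4475e-3/4.6390e-3) / ln(4.6390e-3/5.8761e-3)
  = ln(0.743156) / ln(0.789469)
  = -0.296849 / -0.236395 ≈ 1.255733

1.256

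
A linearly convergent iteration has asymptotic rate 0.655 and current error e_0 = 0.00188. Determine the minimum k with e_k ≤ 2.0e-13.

55

After k steps, e_k ≈ 0.00188·0.655^k.
Need 0.655^k ≤ 2.0e-13/0.00188 = 1.06383e-10.
k ≥ ln(1.06383e-10)/ln(0.655) = -22.9640/-0.42312 = 54.273.
Smallest integer k = 55.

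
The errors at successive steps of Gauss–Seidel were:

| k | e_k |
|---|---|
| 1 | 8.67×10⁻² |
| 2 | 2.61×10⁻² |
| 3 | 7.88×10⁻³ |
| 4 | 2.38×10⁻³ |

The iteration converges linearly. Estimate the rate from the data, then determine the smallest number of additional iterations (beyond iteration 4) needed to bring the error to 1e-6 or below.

7

Rate ρ ≈ e_4/e_3 = 2.38×10⁻³/7.88×10⁻³ = 0.3020.
After j more steps, e_{4+j} ≈ 2.38×10⁻³·ρ^j; need ρ^j ≤ 1e-6/2.38×10⁻³ = 0.000420168.
j ≥ ln(0.000420168)/ln(0.3020) = -7.7749/-1.19733 = 6.494.
So 7 more iterations are needed.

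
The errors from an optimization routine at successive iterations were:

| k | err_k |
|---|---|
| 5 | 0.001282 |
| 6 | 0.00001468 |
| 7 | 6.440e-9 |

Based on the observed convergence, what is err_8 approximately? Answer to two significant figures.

First estimate the order: p ≈ ln(err_7/err_6) / ln(err_6/err_5) = ln(6.440e-9/0.00001468)/ln(0.00001468/0.001282) = ln(0.000438692)/ln(0.0114509) ≈ 1.7298.
Then err_8 ≈ err_7·(err_7/err_6)^p = 6.440e-9·(0.000438692)^1.7298 = 6.440e-9·1.55456e-06 ≈ 1.001e-14.

1.0e-14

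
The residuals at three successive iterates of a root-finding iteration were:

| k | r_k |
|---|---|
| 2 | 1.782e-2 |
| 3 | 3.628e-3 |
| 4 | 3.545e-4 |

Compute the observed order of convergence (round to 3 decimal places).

p ≈ ln(r_4/r_3) / ln(r_3/r_2)
  = ln(3.545e-4/3.628e-3) / ln(3.628e-3/1.782e-2)
  = ln(0.0977122) / ln(0.203591)
  = -2.325729 / -1.591642 ≈ 1.461214

1.461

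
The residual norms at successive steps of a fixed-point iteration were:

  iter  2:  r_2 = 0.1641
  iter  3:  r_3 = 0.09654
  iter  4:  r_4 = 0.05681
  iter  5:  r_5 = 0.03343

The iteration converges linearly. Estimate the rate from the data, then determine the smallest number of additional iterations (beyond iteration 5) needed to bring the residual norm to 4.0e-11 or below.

39

Rate ρ ≈ r_5/r_4 = 0.03343/0.05681 = 0.5885.
After j more steps, r_{5+j} ≈ 0.03343·ρ^j; need ρ^j ≤ 4.0e-11/0.03343 = 1.19653e-09.
j ≥ ln(1.19653e-09)/ln(0.5885) = -20.5438/-0.53018 = 38.749.
So 39 more iterations are needed.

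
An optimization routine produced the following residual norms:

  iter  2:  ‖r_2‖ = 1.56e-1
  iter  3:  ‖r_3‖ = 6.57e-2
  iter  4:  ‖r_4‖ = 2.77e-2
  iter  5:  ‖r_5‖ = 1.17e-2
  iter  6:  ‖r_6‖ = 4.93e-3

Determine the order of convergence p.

Consecutive ratios: ‖r_6‖/‖r_5‖ = 4.93e-3/1.17e-2 = 0.421368, ‖r_5‖/‖r_4‖ = 1.17e-2/2.77e-2 = 0.422383.
p ≈ ln(0.421368)/ln(0.422383) = -0.8642/-0.8618 ≈ 1.00.
So the convergence is linear (order 1).

1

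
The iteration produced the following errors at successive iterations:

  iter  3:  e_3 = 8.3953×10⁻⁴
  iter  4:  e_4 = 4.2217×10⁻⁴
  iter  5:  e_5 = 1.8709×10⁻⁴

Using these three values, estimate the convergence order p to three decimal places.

p ≈ ln(e_5/e_4) / ln(e_4/e_3)
  = ln(1.8709×10⁻⁴/4.2217×10⁻⁴) / ln(4.2217×10⁻⁴/8.3953×10⁻⁴)
  = ln(0.443163) / ln(0.502865)
  = -0.813818 / -0.687434 ≈ 1.183849

1.184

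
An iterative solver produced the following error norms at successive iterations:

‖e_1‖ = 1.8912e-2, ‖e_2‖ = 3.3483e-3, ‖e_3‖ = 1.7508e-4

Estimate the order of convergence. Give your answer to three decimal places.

p ≈ ln(‖e_3‖/‖e_2‖) / ln(‖e_2‖/‖e_1‖)
  = ln(1.7508e-4/3.3483e-3) / ln(3.3483e-3/1.8912e-2)
  = ln(0.0522892) / ln(0.177046)
  = -2.950965 / -1.731346 ≈ 1.704434

1.704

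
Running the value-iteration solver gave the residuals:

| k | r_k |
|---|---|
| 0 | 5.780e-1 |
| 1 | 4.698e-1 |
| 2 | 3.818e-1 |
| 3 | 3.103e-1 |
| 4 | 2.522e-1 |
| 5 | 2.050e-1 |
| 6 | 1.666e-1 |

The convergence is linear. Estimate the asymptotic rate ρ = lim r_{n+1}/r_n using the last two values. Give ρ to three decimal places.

ρ ≈ r_6/r_5 = 1.666e-1/2.050e-1 = 0.81268

0.813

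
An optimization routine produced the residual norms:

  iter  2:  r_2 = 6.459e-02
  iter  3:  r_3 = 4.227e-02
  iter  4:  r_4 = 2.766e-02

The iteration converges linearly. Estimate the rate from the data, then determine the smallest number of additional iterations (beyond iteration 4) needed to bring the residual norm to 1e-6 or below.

Rate ρ ≈ r_4/r_3 = 2.766e-02/4.227e-02 = 0.6544.
After j more steps, r_{4+j} ≈ 2.766e-02·ρ^j; need ρ^j ≤ 1e-6/2.766e-02 = 3.61533e-05.
j ≥ ln(3.61533e-05)/ln(0.6544) = -10.2277/-0.42404 = 24.120.
So 25 more iterations are needed.

25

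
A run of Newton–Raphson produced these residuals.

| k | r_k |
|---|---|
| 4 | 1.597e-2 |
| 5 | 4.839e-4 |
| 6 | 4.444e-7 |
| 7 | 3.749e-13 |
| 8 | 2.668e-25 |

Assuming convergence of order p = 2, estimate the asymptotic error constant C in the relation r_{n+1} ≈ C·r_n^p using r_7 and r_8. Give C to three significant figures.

C ≈ r_8 / r_7^2
  = 2.668e-25 / (3.749e-13)^2
  = 2.668e-25 / 1.4055e-25 ≈ 1.8983

1.90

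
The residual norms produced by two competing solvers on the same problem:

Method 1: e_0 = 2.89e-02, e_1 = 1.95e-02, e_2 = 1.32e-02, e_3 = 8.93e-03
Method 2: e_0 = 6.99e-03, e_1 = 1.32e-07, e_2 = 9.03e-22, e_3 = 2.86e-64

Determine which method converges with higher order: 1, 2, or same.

2

Method 1: p ≈ ln(8.93e-03/1.32e-02)/ln(1.32e-02/1.95e-02) ≈ 1.00.
Method 2: p ≈ ln(2.86e-64/9.03e-22)/ln(9.03e-22/1.32e-07) ≈ 3.00.
Method 2 has the higher order (≈3.0 vs ≈1.0).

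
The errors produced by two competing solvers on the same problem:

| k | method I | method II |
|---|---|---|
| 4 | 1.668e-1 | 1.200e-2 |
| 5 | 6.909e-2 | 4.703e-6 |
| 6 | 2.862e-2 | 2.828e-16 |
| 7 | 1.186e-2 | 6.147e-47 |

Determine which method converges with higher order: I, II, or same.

Method I: p ≈ ln(1.186e-2/2.862e-2)/ln(2.862e-2/6.909e-2) ≈ 1.00.
Method II: p ≈ ln(6.147e-47/2.828e-16)/ln(2.828e-16/4.703e-6) ≈ 3.00.
Method II has the higher order (≈3.0 vs ≈1.0).

II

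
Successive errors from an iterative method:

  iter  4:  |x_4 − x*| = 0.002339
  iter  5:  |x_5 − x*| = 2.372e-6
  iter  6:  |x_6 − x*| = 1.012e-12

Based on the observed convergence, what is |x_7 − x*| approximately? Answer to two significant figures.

First estimate the order: p ≈ ln(|x_6 − x*|/|x_5 − x*|) / ln(|x_5 − x*|/|x_4 − x*|) = ln(1.012e-12/2.372e-6)/ln(2.372e-6/0.002339) = ln(4.26644e-07)/ln(0.00101411) ≈ 2.1276.
Then |x_7 − x*| ≈ |x_6 − x*|·(|x_6 − x*|/|x_5 − x*|)^p = 1.012e-12·(4.26644e-07)^2.1276 = 1.012e-12·2.80109e-14 ≈ 2.835e-26.

2.8e-26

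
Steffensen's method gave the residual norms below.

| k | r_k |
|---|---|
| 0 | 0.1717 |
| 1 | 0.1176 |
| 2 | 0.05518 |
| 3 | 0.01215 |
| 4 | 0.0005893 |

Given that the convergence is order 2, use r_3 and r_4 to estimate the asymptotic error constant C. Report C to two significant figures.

C ≈ r_4 / r_3^2
  = 0.0005893 / (0.01215)^2
  = 0.0005893 / 0.000147622 ≈ 3.9919

4.0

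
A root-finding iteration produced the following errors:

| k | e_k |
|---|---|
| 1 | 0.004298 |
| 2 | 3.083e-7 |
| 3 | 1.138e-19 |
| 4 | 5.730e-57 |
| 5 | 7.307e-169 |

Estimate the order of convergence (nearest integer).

3

Consecutive ratios: e_5/e_4 = 7.307e-169/5.730e-57 = 1.27522e-112, e_4/e_3 = 5.730e-57/1.138e-19 = 5.03515e-38.
p ≈ ln(1.27522e-112)/ln(5.03515e-38) = -257.6464/-85.8818 ≈ 3.00.
So the convergence is cubic (order 3).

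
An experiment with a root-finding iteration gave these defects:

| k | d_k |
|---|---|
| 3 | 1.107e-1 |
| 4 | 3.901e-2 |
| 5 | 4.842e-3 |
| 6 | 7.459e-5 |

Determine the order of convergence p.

2

Consecutive ratios: d_6/d_5 = 7.459e-5/4.842e-3 = 0.0154048, d_5/d_4 = 4.842e-3/3.901e-2 = 0.124122.
p ≈ ln(0.0154048)/ln(0.124122) = -4.1731/-2.0865 ≈ 2.00.
So the convergence is quadratic (order 2).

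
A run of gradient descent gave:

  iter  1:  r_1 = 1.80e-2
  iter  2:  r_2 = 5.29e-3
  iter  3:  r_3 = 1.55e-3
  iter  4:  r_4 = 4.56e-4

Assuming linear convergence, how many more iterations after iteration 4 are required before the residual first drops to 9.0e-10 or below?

11

Rate ρ ≈ r_4/r_3 = 4.56e-4/1.55e-3 = 0.2942.
After j more steps, r_{4+j} ≈ 4.56e-4·ρ^j; need ρ^j ≤ 9.0e-10/4.56e-4 = 1.97368e-06.
j ≥ ln(1.97368e-06)/ln(0.2942) = -13.1356/-1.22350 = 10.736.
So 11 more iterations are needed.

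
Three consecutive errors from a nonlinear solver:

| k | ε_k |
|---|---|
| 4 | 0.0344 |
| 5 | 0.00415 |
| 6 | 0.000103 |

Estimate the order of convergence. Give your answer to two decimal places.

1.75

p ≈ ln(ε_6/ε_5) / ln(ε_5/ε_4)
  = ln(0.000103/0.00415) / ln(0.00415/0.0344)
  = ln(0.0248193) / ln(0.12064)
  = -3.69613 / -2.11494 ≈ 1.74763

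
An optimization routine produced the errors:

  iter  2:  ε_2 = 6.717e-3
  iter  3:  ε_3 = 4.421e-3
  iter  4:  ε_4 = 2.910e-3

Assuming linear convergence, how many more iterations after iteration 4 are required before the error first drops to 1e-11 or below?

Rate ρ ≈ ε_4/ε_3 = 2.910e-3/4.421e-3 = 0.6582.
After j more steps, ε_{4+j} ≈ 2.910e-3·ρ^j; need ρ^j ≤ 1e-11/2.910e-3 = 3.43643e-09.
j ≥ ln(3.43643e-09)/ln(0.6582) = -19.4888/-0.41825 = 46.596.
So 47 more iterations are needed.

47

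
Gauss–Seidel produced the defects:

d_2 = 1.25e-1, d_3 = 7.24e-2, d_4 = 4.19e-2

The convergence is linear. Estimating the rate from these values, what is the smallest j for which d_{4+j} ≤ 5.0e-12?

42

Rate ρ ≈ d_4/d_3 = 4.19e-2/7.24e-2 = 0.5787.
After j more steps, d_{4+j} ≈ 4.19e-2·ρ^j; need ρ^j ≤ 5.0e-12/4.19e-2 = 1.19332e-10.
j ≥ ln(1.19332e-10)/ln(0.5787) = -22.8491/-0.54697 = 41.774.
So 42 more iterations are needed.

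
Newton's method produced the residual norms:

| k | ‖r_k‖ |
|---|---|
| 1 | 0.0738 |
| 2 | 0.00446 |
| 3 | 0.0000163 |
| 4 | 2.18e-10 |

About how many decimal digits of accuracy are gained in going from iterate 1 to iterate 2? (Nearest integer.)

1

Digits gained ≈ log₁₀(‖r_1‖/‖r_2‖) = log₁₀(0.0738/0.00446) = log₁₀(16.5471) ≈ 1.219.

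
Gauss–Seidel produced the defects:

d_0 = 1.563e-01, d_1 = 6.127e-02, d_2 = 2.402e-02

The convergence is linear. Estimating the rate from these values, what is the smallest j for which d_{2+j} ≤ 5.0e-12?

Rate ρ ≈ d_2/d_1 = 2.402e-02/6.127e-02 = 0.3920.
After j more steps, d_{2+j} ≈ 2.402e-02·ρ^j; need ρ^j ≤ 5.0e-12/2.402e-02 = 2.0816e-10.
j ≥ ln(2.0816e-10)/ln(0.3920) = -22.2927/-0.93649 = 23.805.
So 24 more iterations are needed.

24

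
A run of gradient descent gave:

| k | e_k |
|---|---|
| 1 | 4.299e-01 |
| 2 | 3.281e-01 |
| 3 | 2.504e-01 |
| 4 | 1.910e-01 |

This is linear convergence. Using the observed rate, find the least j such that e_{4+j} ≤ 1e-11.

Rate ρ ≈ e_4/e_3 = 1.910e-01/2.504e-01 = 0.7628.
After j more steps, e_{4+j} ≈ 1.910e-01·ρ^j; need ρ^j ≤ 1e-11/1.910e-01 = 5.2356e-11.
j ≥ ln(5.2356e-11)/ln(0.7628) = -23.6730/-0.27076 = 87.432.
So 88 more iterations are needed.

88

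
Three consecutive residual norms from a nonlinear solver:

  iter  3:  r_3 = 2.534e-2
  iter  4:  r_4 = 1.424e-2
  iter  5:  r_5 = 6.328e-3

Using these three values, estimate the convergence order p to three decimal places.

1.407

p ≈ ln(r_5/r_4) / ln(r_4/r_3)
  = ln(6.328e-3/1.424e-2) / ln(1.424e-2/2.534e-2)
  = ln(0.444382) / ln(0.561957)
  = -0.811071 / -0.576330 ≈ 1.407303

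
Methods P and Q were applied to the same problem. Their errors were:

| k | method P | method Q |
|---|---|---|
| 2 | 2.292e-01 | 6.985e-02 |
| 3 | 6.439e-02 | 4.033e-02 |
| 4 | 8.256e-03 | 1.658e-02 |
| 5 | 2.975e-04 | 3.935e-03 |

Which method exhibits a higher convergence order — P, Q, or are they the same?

same

Method P: p ≈ ln(2.975e-04/8.256e-03)/ln(8.256e-03/6.439e-02) ≈ 1.62.
Method Q: p ≈ ln(3.935e-03/1.658e-02)/ln(1.658e-02/4.033e-02) ≈ 1.62.
Both orders ≈ 1.6 — effectively the same.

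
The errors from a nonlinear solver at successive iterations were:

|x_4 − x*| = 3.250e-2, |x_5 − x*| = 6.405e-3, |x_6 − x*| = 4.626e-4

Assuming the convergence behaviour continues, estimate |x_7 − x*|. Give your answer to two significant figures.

6.6e-6

First estimate the order: p ≈ ln(|x_6 − x*|/|x_5 − x*|) / ln(|x_5 − x*|/|x_4 − x*|) = ln(4.626e-4/6.405e-3)/ln(6.405e-3/3.250e-2) = ln(0.0722248)/ln(0.197077) ≈ 1.6180.
Then |x_7 − x*| ≈ |x_6 − x*|·(|x_6 − x*|/|x_5 − x*|)^p = 4.626e-4·(0.0722248)^1.6180 = 4.626e-4·0.0142349 ≈ 6.585e-06.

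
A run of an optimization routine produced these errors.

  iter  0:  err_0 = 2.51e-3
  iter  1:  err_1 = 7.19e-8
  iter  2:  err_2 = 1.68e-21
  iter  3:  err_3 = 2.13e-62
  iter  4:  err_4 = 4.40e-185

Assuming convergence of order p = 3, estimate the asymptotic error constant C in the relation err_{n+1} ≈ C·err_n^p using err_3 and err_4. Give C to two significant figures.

4.6

C ≈ err_4 / err_3^3
  = 4.40e-185 / (2.13e-62)^3
  = 4.40e-185 / 9.6636e-186 ≈ 4.5532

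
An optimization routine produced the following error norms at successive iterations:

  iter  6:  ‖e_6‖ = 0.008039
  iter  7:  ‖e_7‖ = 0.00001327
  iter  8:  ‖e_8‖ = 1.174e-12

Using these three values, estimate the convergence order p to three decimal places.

p ≈ ln(‖e_8‖/‖e_7‖) / ln(‖e_7‖/‖e_6‖)
  = ln(1.174e-12/0.00001327) / ln(0.00001327/0.008039)
  = ln(8.84702e-08) / ln(0.0016507)
  = -16.240600 / -6.406556 ≈ 2.534997

2.535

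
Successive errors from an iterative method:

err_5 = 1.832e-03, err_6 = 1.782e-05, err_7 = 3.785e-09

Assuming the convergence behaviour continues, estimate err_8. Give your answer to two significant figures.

First estimate the order: p ≈ ln(err_7/err_6) / ln(err_6/err_5) = ln(3.785e-09/1.782e-05)/ln(1.782e-05/1.832e-03) = ln(0.000212402)/ln(0.00972707) ≈ 1.8255.
Then err_8 ≈ err_7·(err_7/err_6)^p = 3.785e-09·(0.000212402)^1.8255 = 3.785e-09·1.97346e-07 ≈ 7.47e-16.

7.5e-16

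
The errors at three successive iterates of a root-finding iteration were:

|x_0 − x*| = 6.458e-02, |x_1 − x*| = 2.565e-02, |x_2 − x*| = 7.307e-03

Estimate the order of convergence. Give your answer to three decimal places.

1.360

p ≈ ln(|x_2 − x*|/|x_1 − x*|) / ln(|x_1 − x*|/|x_0 − x*|)
  = ln(7.307e-03/2.565e-02) / ln(2.565e-02/6.458e-02)
  = ln(0.284873) / ln(0.397182)
  = -1.255712 / -0.923361 ≈ 1.359936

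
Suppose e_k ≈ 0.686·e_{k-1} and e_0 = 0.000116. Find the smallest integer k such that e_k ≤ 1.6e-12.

After k steps, e_k ≈ 0.000116·0.686^k.
Need 0.686^k ≤ 1.6e-12/0.000116 = 1.37931e-08.
k ≥ ln(1.37931e-08)/ln(0.686) = -18.0991/-0.37688 = 48.024.
Smallest integer k = 49.

49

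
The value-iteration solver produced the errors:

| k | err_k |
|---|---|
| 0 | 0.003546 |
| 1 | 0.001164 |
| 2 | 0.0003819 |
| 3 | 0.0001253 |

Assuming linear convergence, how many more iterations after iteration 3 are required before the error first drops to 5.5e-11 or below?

Rate ρ ≈ err_3/err_2 = 0.0001253/0.0003819 = 0.3281.
After j more steps, err_{3+j} ≈ 0.0001253·ρ^j; need ρ^j ≤ 5.5e-11/0.0001253 = 4.38947e-07.
j ≥ ln(4.38947e-07)/ln(0.3281) = -14.6389/-1.11444 = 13.136.
So 14 more iterations are needed.

14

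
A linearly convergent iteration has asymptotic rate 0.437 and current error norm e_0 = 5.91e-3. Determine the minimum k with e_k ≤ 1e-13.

After k steps, e_k ≈ 5.91e-3·0.437^k.
Need 0.437^k ≤ 1e-13/5.91e-3 = 1.69205e-11.
k ≥ ln(1.69205e-11)/ln(0.437) = -24.8025/-0.82782 = 29.961.
Smallest integer k = 30.

30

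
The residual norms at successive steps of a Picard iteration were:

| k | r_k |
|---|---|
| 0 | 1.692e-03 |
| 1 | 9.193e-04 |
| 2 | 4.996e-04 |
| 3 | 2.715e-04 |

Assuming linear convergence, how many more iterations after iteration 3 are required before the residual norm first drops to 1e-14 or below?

40

Rate ρ ≈ r_3/r_2 = 2.715e-04/4.996e-04 = 0.5434.
After j more steps, r_{3+j} ≈ 2.715e-04·ρ^j; need ρ^j ≤ 1e-14/2.715e-04 = 3.68324e-11.
j ≥ ln(3.68324e-11)/ln(0.5434) = -24.0246/-0.60991 = 39.390.
So 40 more iterations are needed.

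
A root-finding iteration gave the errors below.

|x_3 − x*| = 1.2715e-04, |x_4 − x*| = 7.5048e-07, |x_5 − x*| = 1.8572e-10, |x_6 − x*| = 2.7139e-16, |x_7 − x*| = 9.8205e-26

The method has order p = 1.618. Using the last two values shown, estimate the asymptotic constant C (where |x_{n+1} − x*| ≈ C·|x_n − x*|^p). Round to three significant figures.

1.51

C ≈ |x_7 − x*| / |x_6 − x*|^1.618
  = 9.8205e-26 / (2.7139e-16)^1.618
  = 9.8205e-26 / 6.50961e-26 ≈ 1.5086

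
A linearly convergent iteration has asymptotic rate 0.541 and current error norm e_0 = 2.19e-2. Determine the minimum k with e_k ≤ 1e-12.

After k steps, e_k ≈ 2.19e-2·0.541^k.
Need 0.541^k ≤ 1e-12/2.19e-2 = 4.56621e-11.
k ≥ ln(4.56621e-11)/ln(0.541) = -23.8098/-0.61434 = 38.757.
Smallest integer k = 39.

39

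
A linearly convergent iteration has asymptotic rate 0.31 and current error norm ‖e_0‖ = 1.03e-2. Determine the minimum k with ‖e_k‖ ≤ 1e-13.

22

After k steps, ‖e_k‖ ≈ 1.03e-2·0.31^k.
Need 0.31^k ≤ 1e-13/1.03e-2 = 9.70874e-12.
k ≥ ln(9.70874e-12)/ln(0.31) = -25.3580/-1.17118 = 21.652.
Smallest integer k = 22.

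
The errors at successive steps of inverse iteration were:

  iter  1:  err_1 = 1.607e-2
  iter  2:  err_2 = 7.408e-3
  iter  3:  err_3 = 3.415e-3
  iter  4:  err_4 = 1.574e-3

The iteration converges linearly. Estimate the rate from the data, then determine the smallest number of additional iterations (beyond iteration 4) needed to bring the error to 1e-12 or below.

28

Rate ρ ≈ err_4/err_3 = 1.574e-3/3.415e-3 = 0.4609.
After j more steps, err_{4+j} ≈ 1.574e-3·ρ^j; need ρ^j ≤ 1e-12/1.574e-3 = 6.35324e-10.
j ≥ ln(6.35324e-10)/ln(0.4609) = -21.1769/-0.77457 = 27.340.
So 28 more iterations are needed.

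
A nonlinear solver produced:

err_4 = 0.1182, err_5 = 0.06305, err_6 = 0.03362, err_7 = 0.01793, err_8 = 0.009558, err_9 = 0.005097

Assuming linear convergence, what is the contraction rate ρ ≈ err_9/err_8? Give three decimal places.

0.533

ρ ≈ err_9/err_8 = 0.005097/0.009558 = 0.53327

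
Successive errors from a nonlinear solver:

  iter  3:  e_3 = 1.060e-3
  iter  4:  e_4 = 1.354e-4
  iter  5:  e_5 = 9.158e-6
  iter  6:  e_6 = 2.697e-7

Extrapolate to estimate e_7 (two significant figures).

First estimate the order: p ≈ ln(e_6/e_5) / ln(e_5/e_4) = ln(2.697e-7/9.158e-6)/ln(9.158e-6/1.354e-4) = ln(0.0294497)/ln(0.0676366) ≈ 1.3087.
Then e_7 ≈ e_6·(e_6/e_5)^p = 2.697e-7·(0.0294497)^1.3087 = 2.697e-7·0.00991942 ≈ 2.675e-09.

2.7e-9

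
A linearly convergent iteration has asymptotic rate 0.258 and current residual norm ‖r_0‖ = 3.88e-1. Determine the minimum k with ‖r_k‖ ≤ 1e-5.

After k steps, ‖r_k‖ ≈ 3.88e-1·0.258^k.
Need 0.258^k ≤ 1e-5/3.88e-1 = 2.57732e-05.
k ≥ ln(2.57732e-05)/ln(0.258) = -10.5662/-1.35480 = 7.799.
Smallest integer k = 8.

8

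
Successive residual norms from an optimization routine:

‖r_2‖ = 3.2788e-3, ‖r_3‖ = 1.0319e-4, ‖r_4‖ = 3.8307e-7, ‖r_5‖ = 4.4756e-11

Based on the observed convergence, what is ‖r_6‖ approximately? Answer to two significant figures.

1.9e-17

First estimate the order: p ≈ ln(‖r_5‖/‖r_4‖) / ln(‖r_4‖/‖r_3‖) = ln(4.4756e-11/3.8307e-7)/ln(3.8307e-7/1.0319e-4) = ln(0.000116835)/ln(0.00371228) ≈ 1.6180.
Then ‖r_6‖ ≈ ‖r_5‖·(‖r_5‖/‖r_4‖)^p = 4.4756e-11·(0.000116835)^1.6180 = 4.4756e-11·4.33843e-07 ≈ 1.942e-17.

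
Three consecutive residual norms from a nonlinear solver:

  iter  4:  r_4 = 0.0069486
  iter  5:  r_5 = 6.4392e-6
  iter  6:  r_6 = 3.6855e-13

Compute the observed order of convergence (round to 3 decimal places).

2.388

p ≈ ln(r_6/r_5) / ln(r_5/r_4)
  = ln(3.6855e-13/6.4392e-6) / ln(6.4392e-6/0.0069486)
  = ln(5.72354e-08) / ln(0.00092669)
  = -16.676093 / -6.983891 ≈ 2.387794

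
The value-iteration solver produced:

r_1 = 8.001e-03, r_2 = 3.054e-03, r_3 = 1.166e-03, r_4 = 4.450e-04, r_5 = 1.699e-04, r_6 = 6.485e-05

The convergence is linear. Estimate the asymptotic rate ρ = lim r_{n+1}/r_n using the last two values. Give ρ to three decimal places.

ρ ≈ r_6/r_5 = 6.485e-05/1.699e-04 = 0.38170

0.382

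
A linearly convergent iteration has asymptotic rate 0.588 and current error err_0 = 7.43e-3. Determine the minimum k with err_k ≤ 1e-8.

26

After k steps, err_k ≈ 7.43e-3·0.588^k.
Need 0.588^k ≤ 1e-8/7.43e-3 = 1.3459e-06.
k ≥ ln(1.3459e-06)/ln(0.588) = -13.5184/-0.53103 = 25.457.
Smallest integer k = 26.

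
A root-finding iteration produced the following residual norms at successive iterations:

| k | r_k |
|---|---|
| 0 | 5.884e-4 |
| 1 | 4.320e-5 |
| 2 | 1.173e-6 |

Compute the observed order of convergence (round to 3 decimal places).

p ≈ ln(r_2/r_1) / ln(r_1/r_0)
  = ln(1.173e-6/4.320e-5) / ln(4.320e-5/5.884e-4)
  = ln(0.0271528) / ln(0.0734194)
  = -3.606275 / -2.611567 ≈ 1.380885

1.381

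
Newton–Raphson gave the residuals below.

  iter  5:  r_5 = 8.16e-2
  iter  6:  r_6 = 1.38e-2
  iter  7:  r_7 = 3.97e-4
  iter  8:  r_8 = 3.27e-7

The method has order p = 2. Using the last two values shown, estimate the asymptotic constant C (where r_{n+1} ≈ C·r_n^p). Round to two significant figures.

C ≈ r_8 / r_7^2
  = 3.27e-7 / (3.97e-4)^2
  = 3.27e-7 / 1.57609e-07 ≈ 2.0748

2.1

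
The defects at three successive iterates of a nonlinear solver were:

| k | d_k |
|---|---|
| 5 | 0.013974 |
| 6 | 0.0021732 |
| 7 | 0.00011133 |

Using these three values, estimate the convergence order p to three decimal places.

p ≈ ln(d_7/d_6) / ln(d_6/d_5)
  = ln(0.00011133/0.0021732) / ln(0.0021732/0.013974)
  = ln(0.0512286) / ln(0.155517)
  = -2.971457 / -1.861000 ≈ 1.596699

1.597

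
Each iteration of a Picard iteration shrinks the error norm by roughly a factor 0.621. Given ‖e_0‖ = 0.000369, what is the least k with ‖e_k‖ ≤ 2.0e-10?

31

After k steps, ‖e_k‖ ≈ 0.000369·0.621^k.
Need 0.621^k ≤ 2.0e-10/0.000369 = 5.42005e-07.
k ≥ ln(5.42005e-07)/ln(0.621) = -14.4280/-0.47642 = 30.284.
Smallest integer k = 31.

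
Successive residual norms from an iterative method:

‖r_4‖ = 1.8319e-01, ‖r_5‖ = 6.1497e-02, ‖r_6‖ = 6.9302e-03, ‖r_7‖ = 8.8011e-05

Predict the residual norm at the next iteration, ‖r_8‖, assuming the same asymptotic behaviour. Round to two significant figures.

First estimate the order: p ≈ ln(‖r_7‖/‖r_6‖) / ln(‖r_6‖/‖r_5‖) = ln(8.8011e-05/6.9302e-03)/ln(6.9302e-03/6.1497e-02) = ln(0.0126996)/ln(0.112692) ≈ 2.0000.
Then ‖r_8‖ ≈ ‖r_7‖·(‖r_7‖/‖r_6‖)^p = 8.8011e-05·(0.0126996)^2.0000 = 8.8011e-05·0.00016128 ≈ 1.419e-08.

1.4e-8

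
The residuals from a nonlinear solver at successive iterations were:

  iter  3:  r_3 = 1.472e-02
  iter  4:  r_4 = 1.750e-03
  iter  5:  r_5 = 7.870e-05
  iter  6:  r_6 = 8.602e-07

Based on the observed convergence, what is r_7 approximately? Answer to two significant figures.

First estimate the order: p ≈ ln(r_6/r_5) / ln(r_5/r_4) = ln(8.602e-07/7.870e-05)/ln(7.870e-05/1.750e-03) = ln(0.0109301)/ln(0.0449714) ≈ 1.4560.
Then r_7 ≈ r_6·(r_6/r_5)^p = 8.602e-07·(0.0109301)^1.4560 = 8.602e-07·0.00139392 ≈ 1.199e-09.

1.2e-9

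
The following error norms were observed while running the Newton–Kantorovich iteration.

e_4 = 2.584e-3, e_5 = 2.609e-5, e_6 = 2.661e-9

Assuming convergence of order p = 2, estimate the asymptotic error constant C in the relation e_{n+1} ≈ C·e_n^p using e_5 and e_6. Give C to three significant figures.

C ≈ e_6 / e_5^2
  = 2.661e-9 / (2.609e-5)^2
  = 2.661e-9 / 6.80688e-10 ≈ 3.9093

3.91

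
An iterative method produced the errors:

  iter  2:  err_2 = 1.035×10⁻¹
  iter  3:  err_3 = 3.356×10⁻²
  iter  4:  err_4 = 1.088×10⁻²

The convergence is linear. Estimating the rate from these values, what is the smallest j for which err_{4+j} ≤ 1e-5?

7

Rate ρ ≈ err_4/err_3 = 1.088×10⁻²/3.356×10⁻² = 0.3242.
After j more steps, err_{4+j} ≈ 1.088×10⁻²·ρ^j; need ρ^j ≤ 1e-5/1.088×10⁻² = 0.000919118.
j ≥ ln(0.000919118)/ln(0.3242) = -6.9921/-1.12639 = 6.208.
So 7 more iterations are needed.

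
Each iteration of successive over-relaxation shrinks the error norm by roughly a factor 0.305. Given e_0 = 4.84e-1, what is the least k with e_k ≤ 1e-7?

After k steps, e_k ≈ 4.84e-1·0.305^k.
Need 0.305^k ≤ 1e-7/4.84e-1 = 2.06612e-07.
k ≥ ln(2.06612e-07)/ln(0.305) = -15.3924/-1.18744 = 12.963.
Smallest integer k = 13.

13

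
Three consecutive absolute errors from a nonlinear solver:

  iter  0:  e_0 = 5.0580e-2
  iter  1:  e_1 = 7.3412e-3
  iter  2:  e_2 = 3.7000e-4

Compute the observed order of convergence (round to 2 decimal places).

1.55

p ≈ ln(e_2/e_1) / ln(e_1/e_0)
  = ln(3.7000e-4/7.3412e-3) / ln(7.3412e-3/5.0580e-2)
  = ln(0.0504005) / ln(0.14514)
  = -2.98775 / -1.93006 ≈ 1.54801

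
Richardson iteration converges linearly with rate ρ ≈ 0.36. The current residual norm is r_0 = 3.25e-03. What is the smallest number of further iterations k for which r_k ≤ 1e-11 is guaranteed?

After k steps, r_k ≈ 3.25e-03·0.36^k.
Need 0.36^k ≤ 1e-11/3.25e-03 = 3.07692e-09.
k ≥ ln(3.07692e-09)/ln(0.36) = -19.5993/-1.02165 = 19.184.
Smallest integer k = 20.

20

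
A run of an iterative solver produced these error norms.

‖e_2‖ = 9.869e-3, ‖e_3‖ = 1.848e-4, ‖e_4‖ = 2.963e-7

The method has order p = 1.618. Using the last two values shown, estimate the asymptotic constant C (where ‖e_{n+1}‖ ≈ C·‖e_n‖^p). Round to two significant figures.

C ≈ ‖e_4‖ / ‖e_3‖^1.618
  = 2.963e-7 / (1.848e-4)^1.618
  = 2.963e-7 / 9.11011e-07 ≈ 0.32524

0.33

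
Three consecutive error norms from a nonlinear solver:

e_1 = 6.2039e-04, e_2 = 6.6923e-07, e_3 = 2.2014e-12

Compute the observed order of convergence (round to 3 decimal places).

p ≈ ln(e_3/e_2) / ln(e_2/e_1)
  = ln(2.2014e-12/6.6923e-07) / ln(6.6923e-07/6.2039e-04)
  = ln(3.28945e-06) / ln(0.00107872)
  = -12.624790 / -6.831980 ≈ 1.847896

1.848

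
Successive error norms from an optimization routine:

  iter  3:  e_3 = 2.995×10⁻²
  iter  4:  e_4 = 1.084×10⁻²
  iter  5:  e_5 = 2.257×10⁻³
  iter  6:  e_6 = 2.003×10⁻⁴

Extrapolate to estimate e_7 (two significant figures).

4.8e-6

First estimate the order: p ≈ ln(e_6/e_5) / ln(e_5/e_4) = ln(2.003×10⁻⁴/2.257×10⁻³)/ln(2.257×10⁻³/1.084×10⁻²) = ln(0.0887461)/ln(0.20821) ≈ 1.5434.
Then e_7 ≈ e_6·(e_6/e_5)^p = 2.003×10⁻⁴·(0.0887461)^1.5434 = 2.003×10⁻⁴·0.0237998 ≈ 4.767e-06.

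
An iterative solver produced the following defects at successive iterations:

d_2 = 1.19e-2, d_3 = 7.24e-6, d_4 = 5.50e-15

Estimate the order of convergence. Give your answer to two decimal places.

p ≈ ln(d_4/d_3) / ln(d_3/d_2)
  = ln(5.50e-15/7.24e-6) / ln(7.24e-6/1.19e-2)
  = ln(7.59669e-10) / ln(0.000608403)
  = -20.99814 / -7.40467 ≈ 2.83580

2.84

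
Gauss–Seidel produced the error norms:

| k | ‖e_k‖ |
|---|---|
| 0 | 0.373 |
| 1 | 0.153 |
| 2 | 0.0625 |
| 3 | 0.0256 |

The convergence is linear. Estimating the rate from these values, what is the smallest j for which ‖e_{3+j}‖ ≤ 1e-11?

Rate ρ ≈ ‖e_3‖/‖e_2‖ = 0.0256/0.0625 = 0.4096.
After j more steps, ‖e_{3+j}‖ ≈ 0.0256·ρ^j; need ρ^j ≤ 1e-11/0.0256 = 3.90625e-10.
j ≥ ln(3.90625e-10)/ln(0.4096) = -21.6633/-0.89257 = 24.271.
So 25 more iterations are needed.

25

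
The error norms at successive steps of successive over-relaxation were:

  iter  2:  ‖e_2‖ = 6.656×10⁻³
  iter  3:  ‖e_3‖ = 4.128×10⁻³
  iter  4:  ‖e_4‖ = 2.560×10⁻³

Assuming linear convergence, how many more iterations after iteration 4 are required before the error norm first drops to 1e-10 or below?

Rate ρ ≈ ‖e_4‖/‖e_3‖ = 2.560×10⁻³/4.128×10⁻³ = 0.6202.
After j more steps, ‖e_{4+j}‖ ≈ 2.560×10⁻³·ρ^j; need ρ^j ≤ 1e-10/2.560×10⁻³ = 3.90625e-08.
j ≥ ln(3.90625e-08)/ln(0.6202) = -17.0581/-0.47771 = 35.708.
So 36 more iterations are needed.

36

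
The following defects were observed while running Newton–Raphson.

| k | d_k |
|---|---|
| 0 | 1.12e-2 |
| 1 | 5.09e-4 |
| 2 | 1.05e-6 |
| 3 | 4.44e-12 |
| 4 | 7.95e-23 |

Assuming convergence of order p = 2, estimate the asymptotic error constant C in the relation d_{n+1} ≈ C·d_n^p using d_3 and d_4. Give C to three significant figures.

C ≈ d_4 / d_3^2
  = 7.95e-23 / (4.44e-12)^2
  = 7.95e-23 / 1.97136e-23 ≈ 4.0327

4.03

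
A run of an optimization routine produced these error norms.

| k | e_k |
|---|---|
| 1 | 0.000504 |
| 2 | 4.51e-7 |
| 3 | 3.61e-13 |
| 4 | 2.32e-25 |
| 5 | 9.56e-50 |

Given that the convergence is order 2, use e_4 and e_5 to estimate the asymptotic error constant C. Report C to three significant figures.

1.78

C ≈ e_5 / e_4^2
  = 9.56e-50 / (2.32e-25)^2
  = 9.56e-50 / 5.3824e-50 ≈ 1.7762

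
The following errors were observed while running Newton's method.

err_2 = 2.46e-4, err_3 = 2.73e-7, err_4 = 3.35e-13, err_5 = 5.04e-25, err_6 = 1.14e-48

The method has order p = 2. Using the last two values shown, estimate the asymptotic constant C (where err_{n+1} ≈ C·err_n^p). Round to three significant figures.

C ≈ err_6 / err_5^2
  = 1.14e-48 / (5.04e-25)^2
  = 1.14e-48 / 2.54016e-49 ≈ 4.4879

4.49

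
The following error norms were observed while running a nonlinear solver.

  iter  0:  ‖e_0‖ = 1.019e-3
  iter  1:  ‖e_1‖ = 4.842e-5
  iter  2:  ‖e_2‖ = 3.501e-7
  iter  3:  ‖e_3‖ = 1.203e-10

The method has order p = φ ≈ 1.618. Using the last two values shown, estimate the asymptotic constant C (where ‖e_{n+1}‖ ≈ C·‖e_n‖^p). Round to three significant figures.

3.36

C ≈ ‖e_3‖ / ‖e_2‖^1.618
  = 1.203e-10 / (3.501e-7)^1.618
  = 1.203e-10 / 3.58511e-11 ≈ 3.3555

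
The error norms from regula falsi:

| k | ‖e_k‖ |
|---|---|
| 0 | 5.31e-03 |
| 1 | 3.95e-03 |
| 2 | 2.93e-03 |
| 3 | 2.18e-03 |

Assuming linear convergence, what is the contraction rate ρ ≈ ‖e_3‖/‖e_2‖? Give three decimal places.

ρ ≈ ‖e_3‖/‖e_2‖ = 2.18e-03/2.93e-03 = 0.74403

0.744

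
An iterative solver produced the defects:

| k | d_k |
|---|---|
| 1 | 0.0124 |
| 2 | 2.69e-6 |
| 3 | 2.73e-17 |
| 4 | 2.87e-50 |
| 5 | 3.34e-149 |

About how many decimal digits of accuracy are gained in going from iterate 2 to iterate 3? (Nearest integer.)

11

Digits gained ≈ log₁₀(d_2/d_3) = log₁₀(2.69e-6/2.73e-17) = log₁₀(9.85348e+10) ≈ 10.994.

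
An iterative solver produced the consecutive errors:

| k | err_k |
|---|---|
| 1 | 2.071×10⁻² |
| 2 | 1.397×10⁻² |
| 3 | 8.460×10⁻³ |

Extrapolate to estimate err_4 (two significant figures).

First estimate the order: p ≈ ln(err_3/err_2) / ln(err_2/err_1) = ln(8.460×10⁻³/1.397×10⁻²)/ln(1.397×10⁻²/2.071×10⁻²) = ln(0.605583)/ln(0.674553) ≈ 1.2740.
Then err_4 ≈ err_3·(err_3/err_2)^p = 8.460×10⁻³·(0.605583)^1.2740 = 8.460×10⁻³·0.527824 ≈ 0.004465.

4.5e-3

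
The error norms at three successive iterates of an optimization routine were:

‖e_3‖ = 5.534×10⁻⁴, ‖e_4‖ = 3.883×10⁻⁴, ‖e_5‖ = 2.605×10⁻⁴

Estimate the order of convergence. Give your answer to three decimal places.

1.127

p ≈ ln(‖e_5‖/‖e_4‖) / ln(‖e_4‖/‖e_3‖)
  = ln(2.605×10⁻⁴/3.883×10⁻⁴) / ln(3.883×10⁻⁴/5.534×10⁻⁴)
  = ln(0.670873) / ln(0.701662)
  = -0.399175 / -0.354303 ≈ 1.126649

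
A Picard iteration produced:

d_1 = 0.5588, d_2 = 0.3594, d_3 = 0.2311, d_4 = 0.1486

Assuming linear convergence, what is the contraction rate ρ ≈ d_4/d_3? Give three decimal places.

ρ ≈ d_4/d_3 = 0.1486/0.2311 = 0.64301

0.643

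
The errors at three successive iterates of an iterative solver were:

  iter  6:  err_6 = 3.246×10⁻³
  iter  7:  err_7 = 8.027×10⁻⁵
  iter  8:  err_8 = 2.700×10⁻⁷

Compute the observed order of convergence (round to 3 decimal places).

p ≈ ln(err_8/err_7) / ln(err_7/err_6)
  = ln(2.700×10⁻⁷/8.027×10⁻⁵) / ln(8.027×10⁻⁵/3.246×10⁻³)
  = ln(0.00336365) / ln(0.0247289)
  = -5.694729 / -3.699783 ≈ 1.539206

1.539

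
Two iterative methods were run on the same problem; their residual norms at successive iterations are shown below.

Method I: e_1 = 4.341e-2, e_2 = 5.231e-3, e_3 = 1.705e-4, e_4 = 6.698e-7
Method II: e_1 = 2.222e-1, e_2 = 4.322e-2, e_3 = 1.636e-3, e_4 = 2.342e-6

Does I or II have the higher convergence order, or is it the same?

Method I: p ≈ ln(6.698e-7/1.705e-4)/ln(1.705e-4/5.231e-3) ≈ 1.62.
Method II: p ≈ ln(2.342e-6/1.636e-3)/ln(1.636e-3/4.322e-2) ≈ 2.00.
Method II has the higher order (≈2.0 vs ≈1.6).

II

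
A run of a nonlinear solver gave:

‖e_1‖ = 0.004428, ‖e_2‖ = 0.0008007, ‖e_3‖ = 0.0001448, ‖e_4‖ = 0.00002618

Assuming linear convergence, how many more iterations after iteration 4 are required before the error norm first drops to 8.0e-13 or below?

Rate ρ ≈ ‖e_4‖/‖e_3‖ = 0.00002618/0.0001448 = 0.1808.
After j more steps, ‖e_{4+j}‖ ≈ 0.00002618·ρ^j; need ρ^j ≤ 8.0e-13/0.00002618 = 3.05577e-08.
j ≥ ln(3.05577e-08)/ln(0.1808) = -17.3036/-1.71036 = 10.117.
So 11 more iterations are needed.

11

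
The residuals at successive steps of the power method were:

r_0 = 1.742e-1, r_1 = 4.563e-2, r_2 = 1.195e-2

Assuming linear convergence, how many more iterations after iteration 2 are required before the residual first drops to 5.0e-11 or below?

15

Rate ρ ≈ r_2/r_1 = 1.195e-2/4.563e-2 = 0.2619.
After j more steps, r_{2+j} ≈ 1.195e-2·ρ^j; need ρ^j ≤ 5.0e-11/1.195e-2 = 4.1841e-09.
j ≥ ln(4.1841e-09)/ln(0.2619) = -19.2920/-1.33979 = 14.399.
So 15 more iterations are needed.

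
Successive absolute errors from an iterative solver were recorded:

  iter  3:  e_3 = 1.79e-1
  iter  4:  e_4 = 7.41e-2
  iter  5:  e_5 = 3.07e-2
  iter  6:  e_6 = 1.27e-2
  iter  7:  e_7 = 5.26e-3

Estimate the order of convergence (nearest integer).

1

Consecutive ratios: e_7/e_6 = 5.26e-3/1.27e-2 = 0.414173, e_6/e_5 = 1.27e-2/3.07e-2 = 0.413681.
p ≈ ln(0.414173)/ln(0.413681) = -0.8815/-0.8827 ≈ 1.00.
So the convergence is linear (order 1).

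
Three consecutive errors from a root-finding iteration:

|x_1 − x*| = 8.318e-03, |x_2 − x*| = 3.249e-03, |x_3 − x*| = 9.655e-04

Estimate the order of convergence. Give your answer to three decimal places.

p ≈ ln(|x_3 − x*|/|x_2 − x*|) / ln(|x_2 − x*|/|x_1 − x*|)
  = ln(9.655e-04/3.249e-03) / ln(3.249e-03/8.318e-03)
  = ln(0.297168) / ln(0.390599)
  = -1.213458 / -0.940074 ≈ 1.290811

1.291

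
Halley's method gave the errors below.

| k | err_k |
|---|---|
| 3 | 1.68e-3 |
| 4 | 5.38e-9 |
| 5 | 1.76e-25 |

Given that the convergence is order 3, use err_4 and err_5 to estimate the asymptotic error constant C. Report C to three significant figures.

C ≈ err_5 / err_4^3
  = 1.76e-25 / (5.38e-9)^3
  = 1.76e-25 / 1.55721e-25 ≈ 1.1302

1.13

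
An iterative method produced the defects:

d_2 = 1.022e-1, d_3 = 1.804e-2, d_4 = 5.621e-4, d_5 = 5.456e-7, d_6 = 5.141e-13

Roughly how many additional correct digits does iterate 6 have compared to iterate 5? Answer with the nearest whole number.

Digits gained ≈ log₁₀(d_5/d_6) = log₁₀(5.456e-7/5.141e-13) = log₁₀(1.06127e+06) ≈ 6.026.

6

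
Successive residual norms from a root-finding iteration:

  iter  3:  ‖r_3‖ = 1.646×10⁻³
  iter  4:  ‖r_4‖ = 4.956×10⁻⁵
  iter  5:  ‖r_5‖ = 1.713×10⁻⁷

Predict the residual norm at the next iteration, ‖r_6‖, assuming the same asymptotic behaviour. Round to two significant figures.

1.8e-11

First estimate the order: p ≈ ln(‖r_5‖/‖r_4‖) / ln(‖r_4‖/‖r_3‖) = ln(1.713×10⁻⁷/4.956×10⁻⁵)/ln(4.956×10⁻⁵/1.646×10⁻³) = ln(0.00345642)/ln(0.0301094) ≈ 1.6179.
Then ‖r_6‖ ≈ ‖r_5‖·(‖r_5‖/‖r_4‖)^p = 1.713×10⁻⁷·(0.00345642)^1.6179 = 1.713×10⁻⁷·0.00010417 ≈ 1.784e-11.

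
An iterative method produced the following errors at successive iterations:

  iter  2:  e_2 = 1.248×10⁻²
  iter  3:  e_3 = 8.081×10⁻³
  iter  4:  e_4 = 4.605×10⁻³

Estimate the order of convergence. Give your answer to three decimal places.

p ≈ ln(e_4/e_3) / ln(e_3/e_2)
  = ln(4.605×10⁻³/8.081×10⁻³) / ln(8.081×10⁻³/1.248×10⁻²)
  = ln(0.569855) / ln(0.647516)
  = -0.562373 / -0.434612 ≈ 1.293966

1.294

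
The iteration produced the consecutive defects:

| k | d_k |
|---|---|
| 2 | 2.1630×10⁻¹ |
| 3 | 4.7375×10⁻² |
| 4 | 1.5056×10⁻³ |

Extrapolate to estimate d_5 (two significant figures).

6.0e-7

First estimate the order: p ≈ ln(d_4/d_3) / ln(d_3/d_2) = ln(1.5056×10⁻³/4.7375×10⁻²)/ln(4.7375×10⁻²/2.1630×10⁻¹) = ln(0.0317805)/ln(0.219025) ≈ 2.2712.
Then d_5 ≈ d_4·(d_4/d_3)^p = 1.5056×10⁻³·(0.0317805)^2.2712 = 1.5056×10⁻³·0.000396376 ≈ 5.968e-07.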